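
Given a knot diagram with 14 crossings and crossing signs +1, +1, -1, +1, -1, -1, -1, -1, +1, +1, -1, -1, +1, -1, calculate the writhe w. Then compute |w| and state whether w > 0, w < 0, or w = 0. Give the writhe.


Step 1: Count positive crossings (+1).
Positive crossings: 6
Step 2: Count negative crossings (-1).
Negative crossings: 8
Step 3: Writhe = (positive) - (negative)
w = 6 - 8 = -2
Step 4: |w| = 2, and w is negative

-2


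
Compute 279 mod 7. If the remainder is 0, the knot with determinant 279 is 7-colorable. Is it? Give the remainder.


Step 1: A knot is p-colorable if and only if p divides its determinant.
Step 2: Compute 279 mod 7.
279 = 39 * 7 + 6
Step 3: 279 mod 7 = 6
Step 4: The knot is 7-colorable: no

6


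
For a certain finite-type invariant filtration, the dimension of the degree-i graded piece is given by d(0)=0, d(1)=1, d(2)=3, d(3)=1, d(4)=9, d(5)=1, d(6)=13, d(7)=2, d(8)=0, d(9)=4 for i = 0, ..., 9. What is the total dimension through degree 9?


Total dimension = d(0) + d(1) + ... + d(9)
= 0 + 1 + 3 + 1 + 9 + 1 + 13 + 2 + 0 + 4
= 34

34


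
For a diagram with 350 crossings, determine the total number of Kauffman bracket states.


Each crossing contributes 2 choices (A-smoothing or B-smoothing).
Total states = 2^350 = 2293498615990071511610820895302086940796564989168281123737588839386922876088484808070018553110125686554624

2293498615990071511610820895302086940796564989168281123737588839386922876088484808070018553110125686554624


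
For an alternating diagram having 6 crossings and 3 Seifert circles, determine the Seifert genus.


For alternating knots, g = (c - s + 1)/2.
= (6 - 3 + 1)/2
= 4/2 = 2

2


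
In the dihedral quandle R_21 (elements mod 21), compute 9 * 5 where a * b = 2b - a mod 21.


9 * 5 = 2*5 - 9 mod 21
= 10 - 9 mod 21
= 1 mod 21 = 1

1


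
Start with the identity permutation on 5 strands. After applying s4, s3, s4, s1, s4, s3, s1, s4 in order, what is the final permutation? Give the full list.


Starting with identity [1, 2, 3, 4, 5].
Apply generators in sequence:
  After s4: [1, 2, 3, 5, 4]
  After s3: [1, 2, 5, 3, 4]
  After s4: [1, 2, 5, 4, 3]
  After s1: [2, 1, 5, 4, 3]
  After s4: [2, 1, 5, 3, 4]
  After s3: [2, 1, 3, 5, 4]
  After s1: [1, 2, 3, 5, 4]
  After s4: [1, 2, 3, 4, 5]
Final permutation: [1, 2, 3, 4, 5]

[1, 2, 3, 4, 5]


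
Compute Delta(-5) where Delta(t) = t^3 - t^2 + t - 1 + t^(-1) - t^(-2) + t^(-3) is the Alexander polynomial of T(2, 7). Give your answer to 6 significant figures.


Substituting t = -5 into Delta(t) = t^3 - t^2 + t - 1 + t^(-1) - t^(-2) + t^(-3):
Term values: (-125) + (-25) + (-5) + (-1) + (-0.2) + (-0.04) + (-0.008)
Sum = -156.248
Rounded to 6 significant figures: -156.248

-156.248


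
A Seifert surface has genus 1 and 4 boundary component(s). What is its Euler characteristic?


chi = 2 - 2g - b
= 2 - 2*1 - 4
= 2 - 2 - 4 = -4

-4


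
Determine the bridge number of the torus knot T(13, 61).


The bridge number of T(p,q) is min(p,q).
min(13, 61) = 13

13


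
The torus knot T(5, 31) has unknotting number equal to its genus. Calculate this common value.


For a torus knot T(p,q), both the unknotting number and genus equal (p-1)(q-1)/2.
= (5-1)(31-1)/2
= 4*30/2
= 120/2 = 60

60


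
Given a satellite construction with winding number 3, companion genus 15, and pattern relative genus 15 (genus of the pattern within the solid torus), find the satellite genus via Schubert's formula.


Schubert: g(satellite) = g_rel(pattern) + |winding| * g(companion),
where g_rel(pattern) is the genus of the pattern relative to the solid torus.
= 15 + 3 * 15
= 15 + 45 = 60

60


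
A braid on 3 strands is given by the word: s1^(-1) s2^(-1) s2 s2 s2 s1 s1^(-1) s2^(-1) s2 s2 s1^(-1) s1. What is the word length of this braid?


The word length counts the number of generators (including inverses).
Listing each generator: s1^(-1), s2^(-1), s2, s2, s2, s1, s1^(-1), s2^(-1), s2, s2, s1^(-1), s1
There are 12 generators in this braid word.

12


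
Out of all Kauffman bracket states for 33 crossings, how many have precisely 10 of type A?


We choose which 10 of 33 crossings get A-smoothings.
C(33, 10) = 33! / (10! * 23!)
= 92561040

92561040


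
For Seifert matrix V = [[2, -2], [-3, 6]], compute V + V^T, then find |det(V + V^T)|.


Step 1: Form V + V^T where V = [[2, -2], [-3, 6]]
  V^T = [[2, -3], [-2, 6]]
  V + V^T = [[4, -5], [-5, 12]]
Step 2: det(V + V^T) = 4*12 - (-5)*(-5)
  = 48 - 25 = 23
Step 3: Knot determinant = |det(V + V^T)| = |23| = 23

23


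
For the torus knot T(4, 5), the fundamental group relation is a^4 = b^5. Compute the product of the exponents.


The relation is a^4 = b^5.
Product of exponents = 4 * 5
= 20

20


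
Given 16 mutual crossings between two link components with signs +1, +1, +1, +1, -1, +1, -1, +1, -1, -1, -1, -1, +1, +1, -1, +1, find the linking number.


Step 1: Count positive crossings: 9
Step 2: Count negative crossings: 7
Step 3: Sum of signs = 9 - 7 = 2
Step 4: Linking number = sum/2 = 2/2 = 1

1


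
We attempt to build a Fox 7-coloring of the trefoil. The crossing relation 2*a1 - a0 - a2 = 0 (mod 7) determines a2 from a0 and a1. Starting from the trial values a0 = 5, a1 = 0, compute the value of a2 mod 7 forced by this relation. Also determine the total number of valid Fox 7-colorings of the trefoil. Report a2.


Step 1: Apply the given crossing relation 2*a1 - a0 - a2 = 0 (mod 7).
  a2 = 2*a1 - a0 mod 7
  a2 = 2*0 - 5 mod 7
  a2 = 0 - 5 mod 7
  a2 = -5 mod 7 = 2
Step 2: The trefoil has determinant 3.
  Number of Fox p-colorings (p prime) is p^2 if p = 3, else p.
  Since 7 does not divide 3, only trivial (constant) colorings exist.
  (So the trial a0 = 5, a1 = 0 with a0 != a1 does NOT extend to a valid coloring of the whole trefoil: the other two crossing relations require 3*(a1 - a0) = 0 (mod 7), which fails.)
  Total colorings = 7
Step 3: a2 = 2, total Fox 7-colorings = 7

2


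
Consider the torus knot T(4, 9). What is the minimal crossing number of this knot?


For a torus knot T(p, q) with gcd(p,q)=1,
the crossing number is min(p*(q-1), q*(p-1)).
p*(q-1) = 4*8 = 32
q*(p-1) = 9*3 = 27
min(32, 27) = 27

27


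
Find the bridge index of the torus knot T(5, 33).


The bridge number of T(p,q) is min(p,q).
min(5, 33) = 5

5


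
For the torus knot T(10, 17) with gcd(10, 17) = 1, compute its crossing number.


For a torus knot T(p, q) with gcd(p,q)=1,
the crossing number is min(p*(q-1), q*(p-1)).
p*(q-1) = 10*16 = 160
q*(p-1) = 17*9 = 153
min(160, 153) = 153

153


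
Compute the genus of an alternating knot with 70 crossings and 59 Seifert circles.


For alternating knots, g = (c - s + 1)/2.
= (70 - 59 + 1)/2
= 12/2 = 6

6


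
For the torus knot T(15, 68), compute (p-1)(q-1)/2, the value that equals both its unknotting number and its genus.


For a torus knot T(p,q), both the unknotting number and genus equal (p-1)(q-1)/2.
= (15-1)(68-1)/2
= 14*67/2
= 938/2 = 469

469


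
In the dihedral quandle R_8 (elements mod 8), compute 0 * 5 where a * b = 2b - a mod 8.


0 * 5 = 2*5 - 0 mod 8
= 10 - 0 mod 8
= 10 mod 8 = 2

2


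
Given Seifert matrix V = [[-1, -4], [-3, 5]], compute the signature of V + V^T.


Step 1: V + V^T = [[-2, -7], [-7, 10]]
Step 2: trace = 8, det = -69
Step 3: Discriminant = 8^2 - 4*(-69) = 340
Step 4: Eigenvalues: 13.2195, -5.21954
Step 5: Signature = (# positive eigenvalues) - (# negative eigenvalues) = 0

0


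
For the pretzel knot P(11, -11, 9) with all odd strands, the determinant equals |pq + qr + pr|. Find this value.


Step 1: Compute pq + qr + pr.
pq = 11*(-11) = -121
qr = (-11)*9 = -99
pr = 11*9 = 99
pq + qr + pr = -121 + (-99) + 99 = -121
Step 2: Take absolute value.
det(P(11,-11,9)) = |-121| = 121

121


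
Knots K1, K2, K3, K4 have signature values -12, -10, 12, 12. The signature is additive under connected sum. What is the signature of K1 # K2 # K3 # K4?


The signature is additive under connected sum.
signature(K1 # K2 # K3 # K4) = (-12) + (-10) + (12) + (12)
= 2

2


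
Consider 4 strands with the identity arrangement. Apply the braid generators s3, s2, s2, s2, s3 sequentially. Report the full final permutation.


Starting with identity [1, 2, 3, 4].
Apply generators in sequence:
  After s3: [1, 2, 4, 3]
  After s2: [1, 4, 2, 3]
  After s2: [1, 2, 4, 3]
  After s2: [1, 4, 2, 3]
  After s3: [1, 4, 3, 2]
Final permutation: [1, 4, 3, 2]

[1, 4, 3, 2]


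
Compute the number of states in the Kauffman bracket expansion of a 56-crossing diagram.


Each crossing contributes 2 choices (A-smoothing or B-smoothing).
Total states = 2^56 = 72057594037927936

72057594037927936


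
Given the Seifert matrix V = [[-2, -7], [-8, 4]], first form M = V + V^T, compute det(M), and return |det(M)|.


Step 1: Form V + V^T where V = [[-2, -7], [-8, 4]]
  V^T = [[-2, -8], [-7, 4]]
  V + V^T = [[-4, -15], [-15, 8]]
Step 2: det(V + V^T) = (-4)*8 - (-15)*(-15)
  = -32 - 225 = -257
Step 3: Knot determinant = |det(V + V^T)| = |-257| = 257

257


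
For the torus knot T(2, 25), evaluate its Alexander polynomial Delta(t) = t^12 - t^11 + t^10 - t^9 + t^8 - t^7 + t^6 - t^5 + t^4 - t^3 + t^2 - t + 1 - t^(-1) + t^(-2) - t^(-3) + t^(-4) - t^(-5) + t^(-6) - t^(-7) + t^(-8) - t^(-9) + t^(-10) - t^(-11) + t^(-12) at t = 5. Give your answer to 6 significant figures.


Substituting t = 5 into Delta(t) = t^12 - t^11 + t^10 - t^9 + t^8 - t^7 + t^6 - t^5 + t^4 - t^3 + t^2 - t + 1 - t^(-1) + t^(-2) - t^(-3) + t^(-4) - t^(-5) + t^(-6) - t^(-7) + t^(-8) - t^(-9) + t^(-10) - t^(-11) + t^(-12):
Term values: (244140625) + (-48828125) + (9765625) + (-1953125) + (390625) + (-78125) + (15625) + (-3125) + (625) + (-125) + (25) + (-5) + (1) + (-0.2) + (0.04) + (-0.008) + (0.0016) + (-0.00032) + (6.4e-05) + (-1.28e-05) + (2.56e-06) + (-5.12e-07) + (1.024e-07) + (-2.048e-08) + (4.096e-09)
Sum = 203450520.8
Rounded to 6 significant figures: 2.03451e+08

2.03451e+08


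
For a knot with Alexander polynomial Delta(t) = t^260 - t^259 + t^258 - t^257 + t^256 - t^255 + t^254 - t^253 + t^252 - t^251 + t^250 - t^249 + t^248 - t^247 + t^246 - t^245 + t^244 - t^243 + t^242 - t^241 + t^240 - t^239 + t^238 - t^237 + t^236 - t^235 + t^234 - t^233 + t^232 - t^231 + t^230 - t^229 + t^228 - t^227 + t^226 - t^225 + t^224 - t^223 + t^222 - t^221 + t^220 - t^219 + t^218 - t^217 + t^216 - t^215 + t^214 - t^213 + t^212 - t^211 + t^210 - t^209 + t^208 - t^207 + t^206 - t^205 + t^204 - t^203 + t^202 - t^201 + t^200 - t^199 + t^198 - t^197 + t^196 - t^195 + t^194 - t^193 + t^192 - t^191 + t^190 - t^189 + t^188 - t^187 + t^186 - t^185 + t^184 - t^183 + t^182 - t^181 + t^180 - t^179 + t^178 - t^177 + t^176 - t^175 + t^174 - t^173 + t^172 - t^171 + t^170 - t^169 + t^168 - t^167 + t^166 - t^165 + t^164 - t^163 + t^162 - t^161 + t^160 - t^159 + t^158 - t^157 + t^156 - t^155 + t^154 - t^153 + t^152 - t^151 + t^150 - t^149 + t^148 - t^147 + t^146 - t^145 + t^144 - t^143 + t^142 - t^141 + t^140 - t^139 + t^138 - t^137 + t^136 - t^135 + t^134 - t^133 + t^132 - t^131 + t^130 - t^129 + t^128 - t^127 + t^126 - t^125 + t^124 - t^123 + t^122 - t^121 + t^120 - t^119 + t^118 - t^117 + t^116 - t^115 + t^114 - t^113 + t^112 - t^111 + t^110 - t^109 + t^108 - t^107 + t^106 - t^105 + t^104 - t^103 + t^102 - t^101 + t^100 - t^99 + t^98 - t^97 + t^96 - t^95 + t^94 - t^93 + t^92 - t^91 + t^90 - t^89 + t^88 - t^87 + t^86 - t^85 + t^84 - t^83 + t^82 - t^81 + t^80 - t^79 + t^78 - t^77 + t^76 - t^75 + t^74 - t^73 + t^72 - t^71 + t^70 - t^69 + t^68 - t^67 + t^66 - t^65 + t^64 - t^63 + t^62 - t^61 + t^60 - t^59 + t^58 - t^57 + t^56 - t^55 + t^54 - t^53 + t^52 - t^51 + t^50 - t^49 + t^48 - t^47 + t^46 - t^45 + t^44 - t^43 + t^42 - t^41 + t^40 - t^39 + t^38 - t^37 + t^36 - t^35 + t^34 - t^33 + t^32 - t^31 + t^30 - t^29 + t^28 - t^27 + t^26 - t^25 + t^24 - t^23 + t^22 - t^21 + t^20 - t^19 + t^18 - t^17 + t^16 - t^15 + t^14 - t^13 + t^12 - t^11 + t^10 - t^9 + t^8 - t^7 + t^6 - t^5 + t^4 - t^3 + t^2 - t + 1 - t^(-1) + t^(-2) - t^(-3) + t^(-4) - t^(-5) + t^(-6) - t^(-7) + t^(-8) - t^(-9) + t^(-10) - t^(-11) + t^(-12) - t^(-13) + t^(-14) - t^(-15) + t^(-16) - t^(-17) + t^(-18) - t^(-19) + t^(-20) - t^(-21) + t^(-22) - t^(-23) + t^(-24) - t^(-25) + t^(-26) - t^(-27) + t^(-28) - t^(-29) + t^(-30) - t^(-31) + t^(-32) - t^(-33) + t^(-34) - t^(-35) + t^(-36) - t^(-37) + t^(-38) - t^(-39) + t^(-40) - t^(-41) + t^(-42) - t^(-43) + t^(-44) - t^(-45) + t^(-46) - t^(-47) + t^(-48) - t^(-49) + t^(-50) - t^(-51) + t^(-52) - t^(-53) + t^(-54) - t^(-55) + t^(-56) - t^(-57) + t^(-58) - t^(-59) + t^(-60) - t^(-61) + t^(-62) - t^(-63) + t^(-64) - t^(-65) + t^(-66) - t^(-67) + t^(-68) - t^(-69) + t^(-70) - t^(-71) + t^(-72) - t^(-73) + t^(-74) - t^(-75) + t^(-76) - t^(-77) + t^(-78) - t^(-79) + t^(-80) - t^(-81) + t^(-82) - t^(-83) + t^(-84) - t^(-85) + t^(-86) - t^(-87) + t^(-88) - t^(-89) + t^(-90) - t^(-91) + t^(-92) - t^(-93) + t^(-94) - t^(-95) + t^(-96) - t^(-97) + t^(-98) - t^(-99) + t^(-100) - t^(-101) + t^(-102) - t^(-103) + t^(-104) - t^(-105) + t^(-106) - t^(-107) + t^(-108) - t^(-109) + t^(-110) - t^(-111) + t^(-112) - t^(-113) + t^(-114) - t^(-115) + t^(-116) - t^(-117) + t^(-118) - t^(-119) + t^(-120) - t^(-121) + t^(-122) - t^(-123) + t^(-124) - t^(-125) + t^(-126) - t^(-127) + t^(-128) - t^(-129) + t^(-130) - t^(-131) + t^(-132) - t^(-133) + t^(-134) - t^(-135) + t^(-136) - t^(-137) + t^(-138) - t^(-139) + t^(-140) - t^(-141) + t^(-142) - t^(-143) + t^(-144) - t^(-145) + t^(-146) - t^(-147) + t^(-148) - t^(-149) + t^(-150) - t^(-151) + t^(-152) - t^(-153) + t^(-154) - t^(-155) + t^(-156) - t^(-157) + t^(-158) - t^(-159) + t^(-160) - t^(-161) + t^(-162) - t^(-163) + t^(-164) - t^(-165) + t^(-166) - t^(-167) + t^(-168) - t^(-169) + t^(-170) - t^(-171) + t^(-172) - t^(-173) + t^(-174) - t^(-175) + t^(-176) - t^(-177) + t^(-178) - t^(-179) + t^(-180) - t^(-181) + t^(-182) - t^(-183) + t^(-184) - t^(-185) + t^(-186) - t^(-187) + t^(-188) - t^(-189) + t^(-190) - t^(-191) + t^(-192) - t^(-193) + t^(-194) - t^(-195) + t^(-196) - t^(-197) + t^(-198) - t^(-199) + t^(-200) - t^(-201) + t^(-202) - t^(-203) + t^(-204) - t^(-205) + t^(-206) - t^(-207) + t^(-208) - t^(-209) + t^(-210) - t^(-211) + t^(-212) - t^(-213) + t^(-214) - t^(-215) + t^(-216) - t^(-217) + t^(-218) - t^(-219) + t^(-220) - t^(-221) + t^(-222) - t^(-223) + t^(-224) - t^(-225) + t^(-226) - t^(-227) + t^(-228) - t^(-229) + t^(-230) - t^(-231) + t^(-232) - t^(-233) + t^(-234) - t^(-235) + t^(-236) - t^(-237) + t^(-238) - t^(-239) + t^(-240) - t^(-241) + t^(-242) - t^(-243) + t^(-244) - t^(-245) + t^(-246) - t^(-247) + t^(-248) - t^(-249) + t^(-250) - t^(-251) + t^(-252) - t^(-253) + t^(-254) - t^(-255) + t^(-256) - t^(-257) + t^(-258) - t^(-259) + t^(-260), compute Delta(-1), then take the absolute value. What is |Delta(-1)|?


Step 1: The polynomial has 521 terms with alternating signs, exponents from 260 down to -260.
Step 2: Substitute t = -1. The i-th term has coefficient (-1)^i and exponent (m-i),
  so its value is (-1)^i * (-1)^(m-i) = (-1)^m = 1 for every i.
Step 3: All 521 terms equal 1, so Delta(-1) = 521 * (1) = 521
Step 4: |Delta(-1)| = 521

521


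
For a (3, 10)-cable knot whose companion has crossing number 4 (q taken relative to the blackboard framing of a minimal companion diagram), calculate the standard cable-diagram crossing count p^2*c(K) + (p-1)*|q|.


Step 1: Each of the c(K) crossings of the companion diagram becomes p*p = p^2 crossings among the p parallel strands, and each of the |q| twists s_1 s_2 ... s_(p-1) adds (p-1) crossings.
  Crossings = p^2 * c(K) + (p-1)*|q|
Step 2: = 3^2 * 4 + (3-1)*10
Step 3: = 9*4 + 2*10
Step 4: = 36 + 20 = 56

56


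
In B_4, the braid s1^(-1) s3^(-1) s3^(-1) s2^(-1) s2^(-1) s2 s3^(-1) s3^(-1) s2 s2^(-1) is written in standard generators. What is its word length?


The word length counts the number of generators (including inverses).
Listing each generator: s1^(-1), s3^(-1), s3^(-1), s2^(-1), s2^(-1), s2, s3^(-1), s3^(-1), s2, s2^(-1)
There are 10 generators in this braid word.

10


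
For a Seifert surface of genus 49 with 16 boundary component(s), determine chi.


chi = 2 - 2g - b
= 2 - 2*49 - 16
= 2 - 98 - 16 = -112

-112


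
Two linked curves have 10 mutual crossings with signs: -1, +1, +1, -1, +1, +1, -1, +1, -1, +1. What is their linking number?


Step 1: Count positive crossings: 6
Step 2: Count negative crossings: 4
Step 3: Sum of signs = 6 - 4 = 2
Step 4: Linking number = sum/2 = 2/2 = 1

1


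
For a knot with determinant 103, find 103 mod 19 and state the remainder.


Step 1: A knot is p-colorable if and only if p divides its determinant.
Step 2: Compute 103 mod 19.
103 = 5 * 19 + 8
Step 3: 103 mod 19 = 8
Step 4: The knot is 19-colorable: no

8


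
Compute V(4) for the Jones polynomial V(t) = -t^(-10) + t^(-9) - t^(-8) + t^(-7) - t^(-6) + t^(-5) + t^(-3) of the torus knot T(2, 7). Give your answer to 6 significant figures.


Substituting t = 4 into V(t) = -t^(-10) + t^(-9) - t^(-8) + t^(-7) - t^(-6) + t^(-5) + t^(-3):
  (-)t^(-10) = -9.53674e-07
  (+)t^(-9) = 3.8147e-06
  (-)t^(-8) = -1.52588e-05
  (+)t^(-7) = 6.10352e-05
  (-)t^(-6) = -0.000244141
  (+)t^(-5) = 0.000976562
  (+)t^(-3) = 0.015625
Sum = (-9.53674e-07) + (3.8147e-06) + (-1.52588e-05) + (6.10352e-05) + (-0.000244141) + (0.000976562) + (0.015625)
= 0.01640605927
Rounded to 6 significant figures: 0.0164061

0.0164061


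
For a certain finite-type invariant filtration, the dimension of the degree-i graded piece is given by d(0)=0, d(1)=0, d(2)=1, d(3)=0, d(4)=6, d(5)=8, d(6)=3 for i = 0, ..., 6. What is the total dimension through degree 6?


Total dimension = d(0) + d(1) + ... + d(6)
= 0 + 0 + 1 + 0 + 6 + 8 + 3
= 18

18


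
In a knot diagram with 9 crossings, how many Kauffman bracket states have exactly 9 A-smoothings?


We choose which 9 of 9 crossings get A-smoothings.
C(9, 9) = 9! / (9! * 0!)
= 1

1


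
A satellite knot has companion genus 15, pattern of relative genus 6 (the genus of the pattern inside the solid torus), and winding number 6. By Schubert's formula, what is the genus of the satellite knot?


Schubert: g(satellite) = g_rel(pattern) + |winding| * g(companion),
where g_rel(pattern) is the genus of the pattern relative to the solid torus.
= 6 + 6 * 15
= 6 + 90 = 96

96


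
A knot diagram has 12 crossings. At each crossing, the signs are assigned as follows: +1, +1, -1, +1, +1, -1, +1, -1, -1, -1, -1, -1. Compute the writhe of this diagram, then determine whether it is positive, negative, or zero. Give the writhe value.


Step 1: Count positive crossings (+1).
Positive crossings: 5
Step 2: Count negative crossings (-1).
Negative crossings: 7
Step 3: Writhe = (positive) - (negative)
w = 5 - 7 = -2
Step 4: |w| = 2, and w is negative

-2


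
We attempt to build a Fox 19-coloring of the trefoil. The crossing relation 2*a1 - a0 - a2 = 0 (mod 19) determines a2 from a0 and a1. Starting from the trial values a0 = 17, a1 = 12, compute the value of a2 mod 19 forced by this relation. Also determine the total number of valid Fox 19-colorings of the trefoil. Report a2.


Step 1: Apply the given crossing relation 2*a1 - a0 - a2 = 0 (mod 19).
  a2 = 2*a1 - a0 mod 19
  a2 = 2*12 - 17 mod 19
  a2 = 24 - 17 mod 19
  a2 = 7 mod 19 = 7
Step 2: The trefoil has determinant 3.
  Number of Fox p-colorings (p prime) is p^2 if p = 3, else p.
  Since 19 does not divide 3, only trivial (constant) colorings exist.
  (So the trial a0 = 17, a1 = 12 with a0 != a1 does NOT extend to a valid coloring of the whole trefoil: the other two crossing relations require 3*(a1 - a0) = 0 (mod 19), which fails.)
  Total colorings = 19
Step 3: a2 = 7, total Fox 19-colorings = 19

7


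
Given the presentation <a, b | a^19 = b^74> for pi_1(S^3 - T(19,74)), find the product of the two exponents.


The relation is a^19 = b^74.
Product of exponents = 19 * 74
= 1406

1406


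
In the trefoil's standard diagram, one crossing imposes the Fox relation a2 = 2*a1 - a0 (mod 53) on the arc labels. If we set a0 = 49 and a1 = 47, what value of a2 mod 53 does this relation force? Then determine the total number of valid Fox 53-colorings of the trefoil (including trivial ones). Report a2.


Step 1: Apply the given crossing relation 2*a1 - a0 - a2 = 0 (mod 53).
  a2 = 2*a1 - a0 mod 53
  a2 = 2*47 - 49 mod 53
  a2 = 94 - 49 mod 53
  a2 = 45 mod 53 = 45
Step 2: The trefoil has determinant 3.
  Number of Fox p-colorings (p prime) is p^2 if p = 3, else p.
  Since 53 does not divide 3, only trivial (constant) colorings exist.
  (So the trial a0 = 49, a1 = 47 with a0 != a1 does NOT extend to a valid coloring of the whole trefoil: the other two crossing relations require 3*(a1 - a0) = 0 (mod 53), which fails.)
  Total colorings = 53
Step 3: a2 = 45, total Fox 53-colorings = 53

45


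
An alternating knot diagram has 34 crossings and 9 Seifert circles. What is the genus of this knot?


For alternating knots, g = (c - s + 1)/2.
= (34 - 9 + 1)/2
= 26/2 = 13

13


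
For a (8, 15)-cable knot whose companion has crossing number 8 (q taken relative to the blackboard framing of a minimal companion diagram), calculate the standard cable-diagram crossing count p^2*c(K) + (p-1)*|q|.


Step 1: Each of the c(K) crossings of the companion diagram becomes p*p = p^2 crossings among the p parallel strands, and each of the |q| twists s_1 s_2 ... s_(p-1) adds (p-1) crossings.
  Crossings = p^2 * c(K) + (p-1)*|q|
Step 2: = 8^2 * 8 + (8-1)*15
Step 3: = 64*8 + 7*15
Step 4: = 512 + 105 = 617

617


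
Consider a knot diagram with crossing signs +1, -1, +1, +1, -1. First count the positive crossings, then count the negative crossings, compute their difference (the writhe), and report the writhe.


Step 1: Count positive crossings (+1).
Positive crossings: 3
Step 2: Count negative crossings (-1).
Negative crossings: 2
Step 3: Writhe = (positive) - (negative)
w = 3 - 2 = 1
Step 4: |w| = 1, and w is positive

1


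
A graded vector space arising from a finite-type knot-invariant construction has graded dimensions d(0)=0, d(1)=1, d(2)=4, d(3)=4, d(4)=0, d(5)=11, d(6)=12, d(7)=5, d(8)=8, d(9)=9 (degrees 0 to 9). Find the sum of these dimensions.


Total dimension = d(0) + d(1) + ... + d(9)
= 0 + 1 + 4 + 4 + 0 + 11 + 12 + 5 + 8 + 9
= 54

54


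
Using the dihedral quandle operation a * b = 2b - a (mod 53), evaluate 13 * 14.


13 * 14 = 2*14 - 13 mod 53
= 28 - 13 mod 53
= 15 mod 53 = 15

15


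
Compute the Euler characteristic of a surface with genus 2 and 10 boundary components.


chi = 2 - 2g - b
= 2 - 2*2 - 10
= 2 - 4 - 10 = -12

-12


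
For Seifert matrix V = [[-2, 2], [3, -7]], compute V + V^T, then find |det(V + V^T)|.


Step 1: Form V + V^T where V = [[-2, 2], [3, -7]]
  V^T = [[-2, 3], [2, -7]]
  V + V^T = [[-4, 5], [5, -14]]
Step 2: det(V + V^T) = (-4)*(-14) - 5*5
  = 56 - 25 = 31
Step 3: Knot determinant = |det(V + V^T)| = |31| = 31

31


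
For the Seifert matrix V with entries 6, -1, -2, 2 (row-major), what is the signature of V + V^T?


Step 1: V + V^T = [[12, -3], [-3, 4]]
Step 2: trace = 16, det = 39
Step 3: Discriminant = 16^2 - 4*39 = 100
Step 4: Eigenvalues: 13, 3
Step 5: Signature = (# positive eigenvalues) - (# negative eigenvalues) = 2

2


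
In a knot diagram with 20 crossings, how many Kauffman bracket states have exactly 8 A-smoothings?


We choose which 8 of 20 crossings get A-smoothings.
C(20, 8) = 20! / (8! * 12!)
= 125970

125970


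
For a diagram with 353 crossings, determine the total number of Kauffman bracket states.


Each crossing contributes 2 choices (A-smoothing or B-smoothing).
Total states = 2^353 = 18347988927920572092886567162416695526372519913346248989900710715095383008707878464560148424881005492436992

18347988927920572092886567162416695526372519913346248989900710715095383008707878464560148424881005492436992


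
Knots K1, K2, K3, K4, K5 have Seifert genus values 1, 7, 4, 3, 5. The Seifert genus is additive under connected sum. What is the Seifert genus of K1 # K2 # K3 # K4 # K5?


The Seifert genus is additive under connected sum.
Seifert genus(K1 # K2 # K3 # K4 # K5) = (1) + (7) + (4) + (3) + (5)
= 20

20


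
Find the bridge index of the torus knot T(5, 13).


The bridge number of T(p,q) is min(p,q).
min(5, 13) = 5

5


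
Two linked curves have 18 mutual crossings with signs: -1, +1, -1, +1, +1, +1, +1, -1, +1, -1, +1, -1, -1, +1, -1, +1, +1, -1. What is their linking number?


Step 1: Count positive crossings: 10
Step 2: Count negative crossings: 8
Step 3: Sum of signs = 10 - 8 = 2
Step 4: Linking number = sum/2 = 2/2 = 1

1


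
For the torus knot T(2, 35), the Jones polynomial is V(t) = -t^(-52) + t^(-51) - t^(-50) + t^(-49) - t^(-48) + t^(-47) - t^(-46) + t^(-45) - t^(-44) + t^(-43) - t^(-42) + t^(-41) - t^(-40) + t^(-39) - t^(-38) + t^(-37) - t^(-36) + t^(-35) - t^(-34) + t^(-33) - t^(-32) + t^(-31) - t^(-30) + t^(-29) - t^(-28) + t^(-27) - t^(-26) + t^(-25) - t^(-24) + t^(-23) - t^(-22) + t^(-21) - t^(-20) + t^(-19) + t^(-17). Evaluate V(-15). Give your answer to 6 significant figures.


Substituting t = -15 into V(t) = -t^(-52) + t^(-51) - t^(-50) + t^(-49) - t^(-48) + t^(-47) - t^(-46) + t^(-45) - t^(-44) + t^(-43) - t^(-42) + t^(-41) - t^(-40) + t^(-39) - t^(-38) + t^(-37) - t^(-36) + t^(-35) - t^(-34) + t^(-33) - t^(-32) + t^(-31) - t^(-30) + t^(-29) - t^(-28) + t^(-27) - t^(-26) + t^(-25) - t^(-24) + t^(-23) - t^(-22) + t^(-21) - t^(-20) + t^(-19) + t^(-17):
  (-)t^(-52) = -6.97035e-62
  (+)t^(-51) = -1.04555e-60
  (-)t^(-50) = -1.56833e-59
  (+)t^(-49) = -2.35249e-58
  (-)t^(-48) = -3.52874e-57
  (+)t^(-47) = -5.29311e-56
  (-)t^(-46) = -7.93966e-55
  (+)t^(-45) = -1.19095e-53
  (-)t^(-44) = -1.78642e-52
  (+)t^(-43) = -2.67964e-51
  (-)t^(-42) = -4.01945e-50
  (+)t^(-41) = -6.02918e-49
  (-)t^(-40) = -9.04377e-48
  (+)t^(-39) = -1.35657e-46
  (-)t^(-38) = -2.03485e-45
  (+)t^(-37) = -3.05227e-44
  (-)t^(-36) = -4.57841e-43
  (+)t^(-35) = -6.86761e-42
  (-)t^(-34) = -1.03014e-40
  (+)t^(-33) = -1.54521e-39
  (-)t^(-32) = -2.31782e-38
  (+)t^(-31) = -3.47673e-37
  (-)t^(-30) = -5.2151e-36
  (+)t^(-29) = -7.82264e-35
  (-)t^(-28) = -1.1734e-33
  (+)t^(-27) = -1.76009e-32
  (-)t^(-26) = -2.64014e-31
  (+)t^(-25) = -3.96021e-30
  (-)t^(-24) = -5.94032e-29
  (+)t^(-23) = -8.91048e-28
  (-)t^(-22) = -1.33657e-26
  (+)t^(-21) = -2.00486e-25
  (-)t^(-20) = -3.00729e-24
  (+)t^(-19) = -4.51093e-23
  (+)t^(-17) = -1.01496e-20
Sum = (-6.97035e-62) + (-1.04555e-60) + (-1.56833e-59) + (-2.35249e-58) + (-3.52874e-57) + (-5.29311e-56) + (-7.93966e-55) + (-1.19095e-53) + (-1.78642e-52) + (-2.67964e-51) + (-4.01945e-50) + (-6.02918e-49) + (-9.04377e-48) + (-1.35657e-46) + (-2.03485e-45) + (-3.05227e-44) + (-4.57841e-43) + (-6.86761e-42) + (-1.03014e-40) + (-1.54521e-39) + (-2.31782e-38) + (-3.47673e-37) + (-5.2151e-36) + (-7.82264e-35) + (-1.1734e-33) + (-1.76009e-32) + (-2.64014e-31) + (-3.96021e-30) + (-5.94032e-29) + (-8.91048e-28) + (-1.33657e-26) + (-2.00486e-25) + (-3.00729e-24) + (-4.51093e-23) + (-1.01496e-20)
= -1.019792366e-20
Rounded to 6 significant figures: -1.01979e-20

-1.01979e-20


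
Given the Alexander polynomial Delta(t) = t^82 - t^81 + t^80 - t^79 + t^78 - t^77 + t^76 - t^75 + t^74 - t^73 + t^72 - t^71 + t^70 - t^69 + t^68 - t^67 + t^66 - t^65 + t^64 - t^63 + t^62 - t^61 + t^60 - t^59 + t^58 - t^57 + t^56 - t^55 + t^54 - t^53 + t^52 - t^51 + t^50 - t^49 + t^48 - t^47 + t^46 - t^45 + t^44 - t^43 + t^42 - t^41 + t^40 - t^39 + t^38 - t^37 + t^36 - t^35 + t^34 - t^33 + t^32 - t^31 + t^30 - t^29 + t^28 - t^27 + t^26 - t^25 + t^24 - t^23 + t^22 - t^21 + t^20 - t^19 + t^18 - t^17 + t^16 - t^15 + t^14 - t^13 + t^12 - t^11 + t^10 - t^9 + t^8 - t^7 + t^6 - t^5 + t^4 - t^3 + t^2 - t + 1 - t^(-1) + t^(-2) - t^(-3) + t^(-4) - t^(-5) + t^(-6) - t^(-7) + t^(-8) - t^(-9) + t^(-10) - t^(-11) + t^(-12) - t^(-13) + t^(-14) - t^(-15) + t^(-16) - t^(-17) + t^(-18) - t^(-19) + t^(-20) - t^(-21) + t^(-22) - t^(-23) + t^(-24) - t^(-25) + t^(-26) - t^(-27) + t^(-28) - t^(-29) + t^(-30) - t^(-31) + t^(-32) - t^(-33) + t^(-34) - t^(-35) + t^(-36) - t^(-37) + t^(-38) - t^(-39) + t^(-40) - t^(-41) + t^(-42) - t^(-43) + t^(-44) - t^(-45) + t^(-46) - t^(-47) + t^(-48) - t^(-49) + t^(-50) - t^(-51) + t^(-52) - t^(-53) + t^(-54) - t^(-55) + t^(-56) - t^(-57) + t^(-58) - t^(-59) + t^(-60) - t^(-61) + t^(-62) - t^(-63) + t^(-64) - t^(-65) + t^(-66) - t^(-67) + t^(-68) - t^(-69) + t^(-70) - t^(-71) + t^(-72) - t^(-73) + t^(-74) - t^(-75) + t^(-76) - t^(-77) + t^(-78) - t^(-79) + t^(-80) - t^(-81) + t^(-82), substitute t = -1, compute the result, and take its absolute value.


Step 1: The polynomial has 165 terms with alternating signs, exponents from 82 down to -82.
Step 2: Substitute t = -1. The i-th term has coefficient (-1)^i and exponent (m-i),
  so its value is (-1)^i * (-1)^(m-i) = (-1)^m = 1 for every i.
Step 3: All 165 terms equal 1, so Delta(-1) = 165 * (1) = 165
Step 4: |Delta(-1)| = 165

165


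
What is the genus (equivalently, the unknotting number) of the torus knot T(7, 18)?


For a torus knot T(p,q), both the unknotting number and genus equal (p-1)(q-1)/2.
= (7-1)(18-1)/2
= 6*17/2
= 102/2 = 51

51


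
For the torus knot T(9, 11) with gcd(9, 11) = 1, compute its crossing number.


For a torus knot T(p, q) with gcd(p,q)=1,
the crossing number is min(p*(q-1), q*(p-1)).
p*(q-1) = 9*10 = 90
q*(p-1) = 11*8 = 88
min(90, 88) = 88

88


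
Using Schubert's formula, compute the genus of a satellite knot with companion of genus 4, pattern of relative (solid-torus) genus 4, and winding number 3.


Schubert: g(satellite) = g_rel(pattern) + |winding| * g(companion),
where g_rel(pattern) is the genus of the pattern relative to the solid torus.
= 4 + 3 * 4
= 4 + 12 = 16

16


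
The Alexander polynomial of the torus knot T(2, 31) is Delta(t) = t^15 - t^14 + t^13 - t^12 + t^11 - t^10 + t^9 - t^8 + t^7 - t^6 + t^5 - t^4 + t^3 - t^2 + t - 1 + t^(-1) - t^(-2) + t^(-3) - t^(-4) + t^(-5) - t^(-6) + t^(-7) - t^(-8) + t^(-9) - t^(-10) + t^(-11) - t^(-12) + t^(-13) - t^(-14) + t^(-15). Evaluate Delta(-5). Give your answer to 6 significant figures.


Substituting t = -5 into Delta(t) = t^15 - t^14 + t^13 - t^12 + t^11 - t^10 + t^9 - t^8 + t^7 - t^6 + t^5 - t^4 + t^3 - t^2 + t - 1 + t^(-1) - t^(-2) + t^(-3) - t^(-4) + t^(-5) - t^(-6) + t^(-7) - t^(-8) + t^(-9) - t^(-10) + t^(-11) - t^(-12) + t^(-13) - t^(-14) + t^(-15):
Term values: (-30517578125) + (-6103515625) + (-1220703125) + (-244140625) + (-48828125) + (-9765625) + (-1953125) + (-390625) + (-78125) + (-15625) + (-3125) + (-625) + (-125) + (-25) + (-5) + (-1) + (-0.2) + (-0.04) + (-0.008) + (-0.0016) + (-0.00032) + (-6.4e-05) + (-1.28e-05) + (-2.56e-06) + (-5.12e-07) + (-1.024e-07) + (-2.048e-08) + (-4.096e-09) + (-8.192e-10) + (-1.6384e-10) + (-3.2768e-11)
Sum = -3.814697266e+10
Rounded to 6 significant figures: -3.8147e+10

-3.8147e+10


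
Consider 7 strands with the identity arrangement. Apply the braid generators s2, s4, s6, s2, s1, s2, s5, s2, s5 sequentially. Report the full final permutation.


Starting with identity [1, 2, 3, 4, 5, 6, 7].
Apply generators in sequence:
  After s2: [1, 3, 2, 4, 5, 6, 7]
  After s4: [1, 3, 2, 5, 4, 6, 7]
  After s6: [1, 3, 2, 5, 4, 7, 6]
  After s2: [1, 2, 3, 5, 4, 7, 6]
  After s1: [2, 1, 3, 5, 4, 7, 6]
  After s2: [2, 3, 1, 5, 4, 7, 6]
  After s5: [2, 3, 1, 5, 7, 4, 6]
  After s2: [2, 1, 3, 5, 7, 4, 6]
  After s5: [2, 1, 3, 5, 4, 7, 6]
Final permutation: [2, 1, 3, 5, 4, 7, 6]

[2, 1, 3, 5, 4, 7, 6]


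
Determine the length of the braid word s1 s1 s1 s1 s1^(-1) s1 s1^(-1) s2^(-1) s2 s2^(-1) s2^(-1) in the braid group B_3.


The word length counts the number of generators (including inverses).
Listing each generator: s1, s1, s1, s1, s1^(-1), s1, s1^(-1), s2^(-1), s2, s2^(-1), s2^(-1)
There are 11 generators in this braid word.

11


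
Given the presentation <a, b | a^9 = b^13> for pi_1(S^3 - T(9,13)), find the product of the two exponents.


The relation is a^9 = b^13.
Product of exponents = 9 * 13
= 117

117


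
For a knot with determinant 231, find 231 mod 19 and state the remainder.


Step 1: A knot is p-colorable if and only if p divides its determinant.
Step 2: Compute 231 mod 19.
231 = 12 * 19 + 3
Step 3: 231 mod 19 = 3
Step 4: The knot is 19-colorable: no

3


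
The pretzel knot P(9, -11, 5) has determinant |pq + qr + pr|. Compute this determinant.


Step 1: Compute pq + qr + pr.
pq = 9*(-11) = -99
qr = (-11)*5 = -55
pr = 9*5 = 45
pq + qr + pr = -99 + (-55) + 45 = -109
Step 2: Take absolute value.
det(P(9,-11,5)) = |-109| = 109

109


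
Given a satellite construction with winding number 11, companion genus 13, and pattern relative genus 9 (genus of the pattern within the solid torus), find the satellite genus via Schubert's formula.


Schubert: g(satellite) = g_rel(pattern) + |winding| * g(companion),
where g_rel(pattern) is the genus of the pattern relative to the solid torus.
= 9 + 11 * 13
= 9 + 143 = 152

152


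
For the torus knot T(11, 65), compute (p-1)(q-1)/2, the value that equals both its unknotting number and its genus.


For a torus knot T(p,q), both the unknotting number and genus equal (p-1)(q-1)/2.
= (11-1)(65-1)/2
= 10*64/2
= 640/2 = 320

320


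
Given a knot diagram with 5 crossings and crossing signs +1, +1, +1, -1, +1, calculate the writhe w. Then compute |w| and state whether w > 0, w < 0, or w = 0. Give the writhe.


Step 1: Count positive crossings (+1).
Positive crossings: 4
Step 2: Count negative crossings (-1).
Negative crossings: 1
Step 3: Writhe = (positive) - (negative)
w = 4 - 1 = 3
Step 4: |w| = 3, and w is positive

3


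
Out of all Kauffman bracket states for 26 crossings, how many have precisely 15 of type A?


We choose which 15 of 26 crossings get A-smoothings.
C(26, 15) = 26! / (15! * 11!)
= 7726160

7726160


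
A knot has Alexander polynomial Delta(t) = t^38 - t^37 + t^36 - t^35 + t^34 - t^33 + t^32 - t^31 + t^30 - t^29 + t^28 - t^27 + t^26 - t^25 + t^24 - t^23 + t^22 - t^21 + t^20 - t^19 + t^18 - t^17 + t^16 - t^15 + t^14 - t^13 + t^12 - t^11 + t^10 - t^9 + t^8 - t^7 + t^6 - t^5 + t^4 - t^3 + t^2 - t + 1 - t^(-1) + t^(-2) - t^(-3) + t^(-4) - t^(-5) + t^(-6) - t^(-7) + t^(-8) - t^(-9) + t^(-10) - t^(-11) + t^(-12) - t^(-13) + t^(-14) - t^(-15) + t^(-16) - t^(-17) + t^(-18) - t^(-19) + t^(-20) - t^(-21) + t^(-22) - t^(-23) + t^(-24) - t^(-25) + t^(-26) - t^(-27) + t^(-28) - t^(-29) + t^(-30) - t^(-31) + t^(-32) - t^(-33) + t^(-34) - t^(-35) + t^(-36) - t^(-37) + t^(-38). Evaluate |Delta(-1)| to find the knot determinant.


Step 1: The polynomial has 77 terms with alternating signs, exponents from 38 down to -38.
Step 2: Substitute t = -1. The i-th term has coefficient (-1)^i and exponent (m-i),
  so its value is (-1)^i * (-1)^(m-i) = (-1)^m = 1 for every i.
Step 3: All 77 terms equal 1, so Delta(-1) = 77 * (1) = 77
Step 4: |Delta(-1)| = 77

77


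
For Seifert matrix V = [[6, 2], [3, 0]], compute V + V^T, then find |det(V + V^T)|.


Step 1: Form V + V^T where V = [[6, 2], [3, 0]]
  V^T = [[6, 3], [2, 0]]
  V + V^T = [[12, 5], [5, 0]]
Step 2: det(V + V^T) = 12*0 - 5*5
  = 0 - 25 = -25
Step 3: Knot determinant = |det(V + V^T)| = |-25| = 25

25


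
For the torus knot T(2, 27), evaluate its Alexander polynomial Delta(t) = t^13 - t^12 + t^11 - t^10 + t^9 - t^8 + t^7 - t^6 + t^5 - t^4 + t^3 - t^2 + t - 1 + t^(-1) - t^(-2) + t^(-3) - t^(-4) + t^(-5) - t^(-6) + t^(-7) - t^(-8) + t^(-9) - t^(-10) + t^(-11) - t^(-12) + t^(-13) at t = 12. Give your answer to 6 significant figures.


Substituting t = 12 into Delta(t) = t^13 - t^12 + t^11 - t^10 + t^9 - t^8 + t^7 - t^6 + t^5 - t^4 + t^3 - t^2 + t - 1 + t^(-1) - t^(-2) + t^(-3) - t^(-4) + t^(-5) - t^(-6) + t^(-7) - t^(-8) + t^(-9) - t^(-10) + t^(-11) - t^(-12) + t^(-13):
Term values: (106993205379072) + (-8916100448256) + (743008370688) + (-61917364224) + (5159780352) + (-429981696) + (35831808) + (-2985984) + (248832) + (-20736) + (1728) + (-144) + (12) + (-1) + (0.0833333) + (-0.00694444) + (0.000578704) + (-4.82253e-05) + (4.01878e-06) + (-3.34898e-07) + (2.79082e-08) + (-2.32568e-09) + (1.93807e-10) + (-1.61506e-11) + (1.34588e-12) + (-1.12157e-13) + (9.34639e-15)
Sum = 9.876295881e+13
Rounded to 6 significant figures: 9.8763e+13

9.8763e+13


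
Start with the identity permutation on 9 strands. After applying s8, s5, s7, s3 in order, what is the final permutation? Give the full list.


Starting with identity [1, 2, 3, 4, 5, 6, 7, 8, 9].
Apply generators in sequence:
  After s8: [1, 2, 3, 4, 5, 6, 7, 9, 8]
  After s5: [1, 2, 3, 4, 6, 5, 7, 9, 8]
  After s7: [1, 2, 3, 4, 6, 5, 9, 7, 8]
  After s3: [1, 2, 4, 3, 6, 5, 9, 7, 8]
Final permutation: [1, 2, 4, 3, 6, 5, 9, 7, 8]

[1, 2, 4, 3, 6, 5, 9, 7, 8]


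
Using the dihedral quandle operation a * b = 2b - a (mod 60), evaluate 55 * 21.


55 * 21 = 2*21 - 55 mod 60
= 42 - 55 mod 60
= -13 mod 60 = 47

47


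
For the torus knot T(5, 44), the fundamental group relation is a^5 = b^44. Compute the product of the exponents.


The relation is a^5 = b^44.
Product of exponents = 5 * 44
= 220

220


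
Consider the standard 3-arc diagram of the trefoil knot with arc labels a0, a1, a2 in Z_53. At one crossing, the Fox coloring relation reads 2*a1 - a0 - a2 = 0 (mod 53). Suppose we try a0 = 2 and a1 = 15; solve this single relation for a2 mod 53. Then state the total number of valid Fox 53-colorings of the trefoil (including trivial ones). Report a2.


Step 1: Apply the given crossing relation 2*a1 - a0 - a2 = 0 (mod 53).
  a2 = 2*a1 - a0 mod 53
  a2 = 2*15 - 2 mod 53
  a2 = 30 - 2 mod 53
  a2 = 28 mod 53 = 28
Step 2: The trefoil has determinant 3.
  Number of Fox p-colorings (p prime) is p^2 if p = 3, else p.
  Since 53 does not divide 3, only trivial (constant) colorings exist.
  (So the trial a0 = 2, a1 = 15 with a0 != a1 does NOT extend to a valid coloring of the whole trefoil: the other two crossing relations require 3*(a1 - a0) = 0 (mod 53), which fails.)
  Total colorings = 53
Step 3: a2 = 28, total Fox 53-colorings = 53

28


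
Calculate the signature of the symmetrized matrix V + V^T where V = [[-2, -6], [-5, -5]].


Step 1: V + V^T = [[-4, -11], [-11, -10]]
Step 2: trace = -14, det = -81
Step 3: Discriminant = (-14)^2 - 4*(-81) = 520
Step 4: Eigenvalues: 4.40175, -18.4018
Step 5: Signature = (# positive eigenvalues) - (# negative eigenvalues) = 0

0


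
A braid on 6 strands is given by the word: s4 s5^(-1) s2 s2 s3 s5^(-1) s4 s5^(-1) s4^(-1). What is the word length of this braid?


The word length counts the number of generators (including inverses).
Listing each generator: s4, s5^(-1), s2, s2, s3, s5^(-1), s4, s5^(-1), s4^(-1)
There are 9 generators in this braid word.

9


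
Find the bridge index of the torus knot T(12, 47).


The bridge number of T(p,q) is min(p,q).
min(12, 47) = 12

12


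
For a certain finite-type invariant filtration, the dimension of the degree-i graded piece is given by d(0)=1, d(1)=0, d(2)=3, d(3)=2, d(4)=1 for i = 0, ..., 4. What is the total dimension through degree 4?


Total dimension = d(0) + d(1) + ... + d(4)
= 1 + 0 + 3 + 2 + 1
= 7

7


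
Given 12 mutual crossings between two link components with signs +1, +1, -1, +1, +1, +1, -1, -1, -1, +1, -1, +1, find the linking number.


Step 1: Count positive crossings: 7
Step 2: Count negative crossings: 5
Step 3: Sum of signs = 7 - 5 = 2
Step 4: Linking number = sum/2 = 2/2 = 1

1


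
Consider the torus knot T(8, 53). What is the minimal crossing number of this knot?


For a torus knot T(p, q) with gcd(p,q)=1,
the crossing number is min(p*(q-1), q*(p-1)).
p*(q-1) = 8*52 = 416
q*(p-1) = 53*7 = 371
min(416, 371) = 371

371


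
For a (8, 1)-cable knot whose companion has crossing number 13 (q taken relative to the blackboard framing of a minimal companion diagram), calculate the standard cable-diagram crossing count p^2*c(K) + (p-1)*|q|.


Step 1: Each of the c(K) crossings of the companion diagram becomes p*p = p^2 crossings among the p parallel strands, and each of the |q| twists s_1 s_2 ... s_(p-1) adds (p-1) crossings.
  Crossings = p^2 * c(K) + (p-1)*|q|
Step 2: = 8^2 * 13 + (8-1)*1
Step 3: = 64*13 + 7*1
Step 4: = 832 + 7 = 839

839
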